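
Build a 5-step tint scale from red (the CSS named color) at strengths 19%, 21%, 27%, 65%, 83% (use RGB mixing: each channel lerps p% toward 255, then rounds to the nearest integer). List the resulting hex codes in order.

CSS red is rgb(255, 0, 0).
19%: (255→255, 0 + 48.45 = 48.45→48, 0 + 48.45 = 48.45→48) → #ff3030
21%: (255→255, 0 + 53.55 = 53.55→54, 0 + 53.55 = 53.55→54) → #ff3636
27%: (255→255, 0 + 68.85 = 68.85→69, 0 + 68.85 = 68.85→69) → #ff4545
65%: (255→255, 0 + 165.75 = 165.75→166, 0 + 165.75 = 165.75→166) → #ffa6a6
83%: (255→255, 0 + 211.65 = 211.65→212, 0 + 211.65 = 211.65→212) → #ffd4d4

#ff3030, #ff3636, #ff4545, #ffa6a6, #ffd4d4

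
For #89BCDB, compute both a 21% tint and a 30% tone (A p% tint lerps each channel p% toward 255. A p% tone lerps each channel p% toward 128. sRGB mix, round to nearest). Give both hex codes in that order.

#89BCDB is rgb(137, 188, 219).
21% tint:
  R: 137 + 24.78 = 161.78 → 162
  G: 188 + 0.21×(255−188) = 188 + 14.07 = 202.07 → 202
  B: 219 + 0.21×(255−219) = 219 + 7.56 = 226.56 → 227
  → #A2CAE3
30% tone:
  R: 137 + 0.3×(128−137) = 137 − 2.7 = 134.3 → 134
  G: 188 + 0.3×(128−188) = 188 − 18 = 170 → 170
  B: 219 + 0.3×(128−219) = 219 − 27.3 = 191.7 → 192
  → #86AAC0

#A2CAE3, #86AAC0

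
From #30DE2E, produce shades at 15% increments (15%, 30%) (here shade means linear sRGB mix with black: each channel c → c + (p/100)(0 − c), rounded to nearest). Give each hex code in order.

#29BD27, #229B20

#30DE2E is rgb(48, 222, 46).
15%: (48 − 7.2 = 40.8→41, 222 − 33.3 = 188.7→189, 46 − 6.9 = 39.1→39) → #29BD27
30%: (48 − 14.4 = 33.6→34, 222 − 66.6 = 155.4→155, 46 − 13.8 = 32.2→32) → #229B20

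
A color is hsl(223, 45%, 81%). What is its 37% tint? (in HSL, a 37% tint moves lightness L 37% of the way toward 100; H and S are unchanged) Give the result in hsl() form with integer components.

L moves 37% from 81 toward 100: 81 + 7.03 = 88.03 → 88.
H and S are unchanged.

hsl(223, 45%, 88%)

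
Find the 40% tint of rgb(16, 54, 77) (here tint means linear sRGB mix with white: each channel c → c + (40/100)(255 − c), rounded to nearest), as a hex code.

Per channel, c → c + 0.4(255 − c):
  R: 16 + 0.4×(255−16) = 16 + 95.6 = 111.6 → 112
  G: 54 + 80.4 = 134.4 → 134
  B: 77 + 0.4×(255−77) = 77 + 71.2 = 148.2 → 148
rgb(112, 134, 148) = #708694.

#708694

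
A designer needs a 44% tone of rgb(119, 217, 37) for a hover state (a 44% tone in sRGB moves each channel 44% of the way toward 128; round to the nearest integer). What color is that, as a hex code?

Per channel, c → c + 0.44(128 − c):
  R: 119 + 0.44×(128−119) = 119 + 3.96 = 122.96 → 123
  G: 217 − 39.16 = 177.84 → 178
  B: 37 + 40.04 = 77.04 → 77
rgb(123, 178, 77) = #7BB24D.

#7BB24D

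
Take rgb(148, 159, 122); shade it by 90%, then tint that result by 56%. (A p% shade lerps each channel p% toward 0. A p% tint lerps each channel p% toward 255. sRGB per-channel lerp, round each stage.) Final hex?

#959694

Lerp each channel 90% toward 0:
  R: 148 + 0.9×(0−148) = 148 − 133.2 = 14.8 → 15
  G: 159 + 0.9×(0−159) = 159 − 143.1 = 15.9 → 16
  B: 122 + 0.9×(0−122) = 122 − 109.8 = 12.2 → 12
After the shade: rgb(15, 16, 12) = #0F100C.
A 56% tint moves each channel 56% toward 255:
  R: 15 + 0.56×(255−15) = 15 + 134.4 = 149.4 → 149
  G: 16 + 0.56×(255−16) = 16 + 133.84 = 149.84 → 150
  B: 12 + 0.56×(255−12) = 12 + 136.08 = 148.08 → 148
rgb(149, 150, 148) = #959694.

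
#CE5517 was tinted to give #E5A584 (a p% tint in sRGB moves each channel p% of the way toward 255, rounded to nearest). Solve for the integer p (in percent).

#CE5517 is rgb(206, 85, 23); #E5A584 is rgb(229, 165, 132).
On the B channel (widest range): 132 ≈ 23 + (p/100)(255 − 23), so p ≈ 100×(132 − 23)/(255 − 23) = 10900/232 = 46.98.
p = 47 reproduces all three channels after rounding.

47%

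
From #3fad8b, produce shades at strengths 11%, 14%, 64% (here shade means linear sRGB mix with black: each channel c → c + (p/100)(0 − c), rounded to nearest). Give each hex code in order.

#389a7c, #369578, #173e32

#3fad8b is rgb(63, 173, 139).
11%: (63 − 6.93 = 56.07→56, 173 − 19.03 = 153.97→154, 139 − 15.29 = 123.71→124) → #389a7c
14%: (63 − 8.82 = 54.18→54, 173 − 24.22 = 148.78→149, 139 − 19.46 = 119.54→120) → #369578
64%: (63 − 40.32 = 22.68→23, 173 − 110.72 = 62.28→62, 139 − 88.96 = 50.04→50) → #173e32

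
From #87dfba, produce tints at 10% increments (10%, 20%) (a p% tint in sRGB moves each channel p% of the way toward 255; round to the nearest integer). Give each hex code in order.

#93e2c1, #9fe5c8

#87dfba is rgb(135, 223, 186).
10%: (135 + 12 = 147→147, 223 + 3.2 = 226.2→226, 186 + 6.9 = 192.9→193) → #93e2c1
20%: (135 + 24 = 159→159, 223 + 6.4 = 229.4→229, 186 + 13.8 = 199.8→200) → #9fe5c8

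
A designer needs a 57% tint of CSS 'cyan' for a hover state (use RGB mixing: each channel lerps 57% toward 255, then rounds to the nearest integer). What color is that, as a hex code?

#91FFFF

CSS cyan is rgb(0, 255, 255).
Per channel, c → c + 0.57(255 − c):
  R: 0 + 0.57×(255−0) = 0 + 145.35 = 145.35 → 145
  G: 255 + 0 = 255 → 255
  B: 255 + 0 = 255 → 255
rgb(145, 255, 255) = #91FFFF.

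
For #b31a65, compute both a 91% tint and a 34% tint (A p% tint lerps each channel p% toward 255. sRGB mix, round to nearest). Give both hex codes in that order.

#f8eaf1, #cd6899

#b31a65 is rgb(179, 26, 101).
91% tint:
  R: 179 + 69.16 = 248.16 → 248
  G: 26 + 208.39 = 234.39 → 234
  B: 101 + 140.14 = 241.14 → 241
  → #f8eaf1
34% tint:
  R: 179 + 0.34×(255−179) = 179 + 25.84 = 204.84 → 205
  G: 26 + 0.34×(255−26) = 26 + 77.86 = 103.86 → 104
  B: 101 + 52.36 = 153.36 → 153
  → #cd6899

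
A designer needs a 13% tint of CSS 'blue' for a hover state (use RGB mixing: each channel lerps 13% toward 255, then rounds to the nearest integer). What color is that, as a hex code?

#2121FF

CSS blue is rgb(0, 0, 255).
Lerp each channel 13% toward 255:
  R: 0 + 0.13×(255−0) = 0 + 33.15 = 33.15 → 33
  G: 0 + 33.15 = 33.15 → 33
  B: 255 + 0.13×(255−255) = 255 + 0 = 255 → 255
rgb(33, 33, 255) = #2121FF.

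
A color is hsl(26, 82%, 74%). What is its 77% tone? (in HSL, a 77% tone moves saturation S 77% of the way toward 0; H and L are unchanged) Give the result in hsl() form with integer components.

S moves 77% from 82 toward 0: 82 − 63.14 = 18.86 → 19.
H and L are unchanged.

hsl(26, 19%, 74%)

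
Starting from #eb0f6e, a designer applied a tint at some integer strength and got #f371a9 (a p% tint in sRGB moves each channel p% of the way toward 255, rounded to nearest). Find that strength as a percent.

41%

#eb0f6e is rgb(235, 15, 110); #f371a9 is rgb(243, 113, 169).
On the G channel (widest range): 113 ≈ 15 + (p/100)(255 − 15), so p ≈ 100×(113 − 15)/(255 − 15) = 9800/240 = 40.83.
p = 41 reproduces all three channels after rounding.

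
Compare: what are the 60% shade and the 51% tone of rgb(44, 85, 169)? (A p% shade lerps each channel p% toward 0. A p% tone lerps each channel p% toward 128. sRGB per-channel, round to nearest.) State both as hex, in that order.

60% shade:
  R: 44 + 0.6×(0−44) = 44 − 26.4 = 17.6 → 18
  G: 85 + 0.6×(0−85) = 85 − 51 = 34 → 34
  B: 169 + 0.6×(0−169) = 169 − 101.4 = 67.6 → 68
  → #122244
51% tone:
  R: 44 + 42.84 = 86.84 → 87
  G: 85 + 0.51×(128−85) = 85 + 21.93 = 106.93 → 107
  B: 169 + 0.51×(128−169) = 169 − 20.91 = 148.09 → 148
  → #576B94

#122244, #576B94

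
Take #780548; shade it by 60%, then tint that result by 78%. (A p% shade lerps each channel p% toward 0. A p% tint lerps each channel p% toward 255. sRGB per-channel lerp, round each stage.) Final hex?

#780548 is rgb(120, 5, 72).
A 60% shade moves each channel 60% toward 0:
  R: 120 − 72 = 48 → 48
  G: 5 + 0.6×(0−5) = 5 − 3 = 2 → 2
  B: 72 + 0.6×(0−72) = 72 − 43.2 = 28.8 → 29
After the shade: rgb(48, 2, 29) = #30021D.
Lerp each channel 78% toward 255:
  R: 48 + 0.78×(255−48) = 48 + 161.46 = 209.46 → 209
  G: 2 + 197.34 = 199.34 → 199
  B: 29 + 176.28 = 205.28 → 205
rgb(209, 199, 205) = #D1C7CD.

#D1C7CD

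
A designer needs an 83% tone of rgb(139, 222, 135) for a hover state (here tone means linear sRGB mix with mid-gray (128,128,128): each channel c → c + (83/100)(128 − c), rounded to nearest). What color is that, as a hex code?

#829081

Per channel, c → c + 0.83(128 − c):
  R: 139 + 0.83×(128−139) = 139 − 9.13 = 129.87 → 130
  G: 222 + 0.83×(128−222) = 222 − 78.02 = 143.98 → 144
  B: 135 − 5.81 = 129.19 → 129
rgb(130, 144, 129) = #829081.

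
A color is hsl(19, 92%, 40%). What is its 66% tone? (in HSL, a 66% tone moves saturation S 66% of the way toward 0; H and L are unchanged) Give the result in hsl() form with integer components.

hsl(19, 31%, 40%)

S moves 66% from 92 toward 0: 92 − 60.72 = 31.28 → 31.
H and L are unchanged.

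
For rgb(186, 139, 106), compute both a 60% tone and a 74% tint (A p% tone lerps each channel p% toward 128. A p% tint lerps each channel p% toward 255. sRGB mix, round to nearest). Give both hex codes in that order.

#978477, #EDE1D8

60% tone:
  R: 186 − 34.8 = 151.2 → 151
  G: 139 − 6.6 = 132.4 → 132
  B: 106 + 0.6×(128−106) = 106 + 13.2 = 119.2 → 119
  → #978477
74% tint:
  R: 186 + 0.74×(255−186) = 186 + 51.06 = 237.06 → 237
  G: 139 + 0.74×(255−139) = 139 + 85.84 = 224.84 → 225
  B: 106 + 0.74×(255−106) = 106 + 110.26 = 216.26 → 216
  → #EDE1D8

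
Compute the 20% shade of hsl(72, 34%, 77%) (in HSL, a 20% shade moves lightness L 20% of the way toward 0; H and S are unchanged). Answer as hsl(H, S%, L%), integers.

L moves 20% from 77 toward 0: 77 − 15.4 = 61.6 → 62.
H and S are unchanged.

hsl(72, 34%, 62%)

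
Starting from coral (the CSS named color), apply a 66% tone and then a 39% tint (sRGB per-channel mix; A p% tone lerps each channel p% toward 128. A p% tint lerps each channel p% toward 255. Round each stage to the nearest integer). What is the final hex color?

#CCB2A8

CSS coral is rgb(255, 127, 80).
A 66% tone moves each channel 66% toward 128:
  R: 255 + 0.66×(128−255) = 255 − 83.82 = 171.18 → 171
  G: 127 + 0.66 = 127.66 → 128
  B: 80 + 0.66×(128−80) = 80 + 31.68 = 111.68 → 112
After the tone: rgb(171, 128, 112) = #AB8070.
Per channel, c → c + 0.39(255 − c):
  R: 171 + 0.39×(255−171) = 171 + 32.76 = 203.76 → 204
  G: 128 + 0.39×(255−128) = 128 + 49.53 = 177.53 → 178
  B: 112 + 55.77 = 167.77 → 168
rgb(204, 178, 168) = #CCB2A8.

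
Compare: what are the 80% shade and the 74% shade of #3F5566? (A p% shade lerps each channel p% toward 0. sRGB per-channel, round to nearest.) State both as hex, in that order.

#0D1114, #10161B

#3F5566 is rgb(63, 85, 102).
80% shade:
  R: 63 − 50.4 = 12.6 → 13
  G: 85 + 0.8×(0−85) = 85 − 68 = 17 → 17
  B: 102 − 81.6 = 20.4 → 20
  → #0D1114
74% shade:
  R: 63 − 46.62 = 16.38 → 16
  G: 85 − 62.9 = 22.1 → 22
  B: 102 + 0.74×(0−102) = 102 − 75.48 = 26.52 → 27
  → #10161B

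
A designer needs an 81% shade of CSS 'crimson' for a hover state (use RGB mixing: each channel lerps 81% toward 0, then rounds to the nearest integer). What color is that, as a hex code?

#2a040b

CSS crimson is rgb(220, 20, 60).
An 81% shade moves each channel 81% toward 0:
  R: 220 + 0.81×(0−220) = 220 − 178.2 = 41.8 → 42
  G: 20 − 16.2 = 3.8 → 4
  B: 60 + 0.81×(0−60) = 60 − 48.6 = 11.4 → 11
rgb(42, 4, 11) = #2a040b.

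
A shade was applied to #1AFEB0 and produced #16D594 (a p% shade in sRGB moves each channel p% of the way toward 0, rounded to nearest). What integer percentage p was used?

16%

#1AFEB0 is rgb(26, 254, 176); #16D594 is rgb(22, 213, 148).
On the G channel (widest range): 213 ≈ 254 + (p/100)(0 − 254), so p ≈ 100×(213 − 254)/(0 − 254) = -4100/-254 = 16.14.
p = 16 reproduces all three channels after rounding.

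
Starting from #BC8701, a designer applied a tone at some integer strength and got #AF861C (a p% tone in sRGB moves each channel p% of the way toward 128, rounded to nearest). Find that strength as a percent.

21%

#BC8701 is rgb(188, 135, 1); #AF861C is rgb(175, 134, 28).
On the B channel (widest range): 28 ≈ 1 + (p/100)(128 − 1), so p ≈ 100×(28 − 1)/(128 − 1) = 2700/127 = 21.26.
p = 21 reproduces all three channels after rounding.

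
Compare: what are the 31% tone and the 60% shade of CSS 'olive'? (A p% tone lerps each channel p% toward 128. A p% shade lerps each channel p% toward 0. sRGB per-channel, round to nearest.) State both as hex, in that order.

CSS olive is rgb(128, 128, 0).
31% tone:
  R: 128 + 0.31×(128−128) = 128 + 0 = 128 → 128
  G: 128 + 0 = 128 → 128
  B: 0 + 0.31×(128−0) = 0 + 39.68 = 39.68 → 40
  → #808028
60% shade:
  R: 128 + 0.6×(0−128) = 128 − 76.8 = 51.2 → 51
  G: 128 − 76.8 = 51.2 → 51
  B: 0 + 0.6×(0−0) = 0 + 0 = 0 → 0
  → #333300

#808028, #333300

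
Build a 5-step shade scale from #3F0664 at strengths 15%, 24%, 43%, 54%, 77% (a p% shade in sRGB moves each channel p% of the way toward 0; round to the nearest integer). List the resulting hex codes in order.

#3F0664 is rgb(63, 6, 100).
15%: (63 − 9.45 = 53.55→54, 6 − 0.9 = 5.1→5, 100 − 15 = 85→85) → #360555
24%: (63 − 15.12 = 47.88→48, 6 − 1.44 = 4.56→5, 100 − 24 = 76→76) → #30054C
43%: (63 − 27.09 = 35.91→36, 6 − 2.58 = 3.42→3, 100 − 43 = 57→57) → #240339
54%: (63 − 34.02 = 28.98→29, 6 − 3.24 = 2.76→3, 100 − 54 = 46→46) → #1D032E
77%: (63 − 48.51 = 14.49→14, 6 − 4.62 = 1.38→1, 100 − 77 = 23→23) → #0E0117

#360555, #30054C, #240339, #1D032E, #0E0117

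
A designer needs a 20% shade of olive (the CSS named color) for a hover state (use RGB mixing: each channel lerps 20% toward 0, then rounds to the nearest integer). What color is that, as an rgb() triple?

rgb(102, 102, 0)

CSS olive is rgb(128, 128, 0).
Per channel, c → c + 0.2(0 − c):
  R: 128 + 0.2×(0−128) = 128 − 25.6 = 102.4 → 102
  G: 128 + 0.2×(0−128) = 128 − 25.6 = 102.4 → 102
  B: 0 + 0.2×(0−0) = 0 + 0 = 0 → 0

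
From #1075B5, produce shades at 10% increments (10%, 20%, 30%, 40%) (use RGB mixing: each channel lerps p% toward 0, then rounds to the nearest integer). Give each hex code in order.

#1075B5 is rgb(16, 117, 181).
10%: (16 − 1.6 = 14.4→14, 117 − 11.7 = 105.3→105, 181 − 18.1 = 162.9→163) → #0E69A3
20%: (16 − 3.2 = 12.8→13, 117 − 23.4 = 93.6→94, 181 − 36.2 = 144.8→145) → #0D5E91
30%: (16 − 4.8 = 11.2→11, 117 − 35.1 = 81.9→82, 181 − 54.3 = 126.7→127) → #0B527F
40%: (16 − 6.4 = 9.6→10, 117 − 46.8 = 70.2→70, 181 − 72.4 = 108.6→109) → #0A466D

#0E69A3, #0D5E91, #0B527F, #0A466D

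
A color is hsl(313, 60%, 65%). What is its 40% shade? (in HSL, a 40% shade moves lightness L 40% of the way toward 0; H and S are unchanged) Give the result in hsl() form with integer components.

L moves 40% from 65 toward 0: 65 − 26 = 39 → 39.
H and S are unchanged.

hsl(313, 60%, 39%)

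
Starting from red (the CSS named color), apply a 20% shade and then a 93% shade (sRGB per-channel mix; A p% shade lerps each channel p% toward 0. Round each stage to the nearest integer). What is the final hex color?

CSS red is rgb(255, 0, 0).
Lerp each channel 20% toward 0:
  R: 255 + 0.2×(0−255) = 255 − 51 = 204 → 204
  G: 0 + 0 = 0 → 0
  B: 0 + 0.2×(0−0) = 0 + 0 = 0 → 0
After the shade: rgb(204, 0, 0) = #CC0000.
Lerp each channel 93% toward 0:
  R: 204 + 0.93×(0−204) = 204 − 189.72 = 14.28 → 14
  G: 0 + 0.93×(0−0) = 0 + 0 = 0 → 0
  B: 0 + 0.93×(0−0) = 0 + 0 = 0 → 0
rgb(14, 0, 0) = #0E0000.

#0E0000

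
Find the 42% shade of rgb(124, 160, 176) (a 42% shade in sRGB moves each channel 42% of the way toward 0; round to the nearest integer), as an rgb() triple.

A 42% shade moves each channel 42% toward 0:
  R: 124 − 52.08 = 71.92 → 72
  G: 160 − 67.2 = 92.8 → 93
  B: 176 + 0.42×(0−176) = 176 − 73.92 = 102.08 → 102

rgb(72, 93, 102)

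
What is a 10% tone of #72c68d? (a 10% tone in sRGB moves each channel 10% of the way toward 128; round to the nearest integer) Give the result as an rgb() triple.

#72c68d is rgb(114, 198, 141).
Lerp each channel 10% toward 128:
  R: 114 + 1.4 = 115.4 → 115
  G: 198 − 7 = 191 → 191
  B: 141 + 0.1×(128−141) = 141 − 1.3 = 139.7 → 140

rgb(115, 191, 140)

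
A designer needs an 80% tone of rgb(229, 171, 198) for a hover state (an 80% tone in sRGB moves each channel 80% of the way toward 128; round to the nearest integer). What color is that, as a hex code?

Per channel, c → c + 0.8(128 − c):
  R: 229 + 0.8×(128−229) = 229 − 80.8 = 148.2 → 148
  G: 171 + 0.8×(128−171) = 171 − 34.4 = 136.6 → 137
  B: 198 − 56 = 142 → 142
rgb(148, 137, 142) = #94898E.

#94898E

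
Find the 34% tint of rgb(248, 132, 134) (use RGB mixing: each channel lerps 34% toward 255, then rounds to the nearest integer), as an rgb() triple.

Per channel, c → c + 0.34(255 − c):
  R: 248 + 0.34×(255−248) = 248 + 2.38 = 250.38 → 250
  G: 132 + 0.34×(255−132) = 132 + 41.82 = 173.82 → 174
  B: 134 + 41.14 = 175.14 → 175

rgb(250, 174, 175)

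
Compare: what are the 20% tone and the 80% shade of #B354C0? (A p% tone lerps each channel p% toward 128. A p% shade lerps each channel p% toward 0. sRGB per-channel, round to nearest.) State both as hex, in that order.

#B354C0 is rgb(179, 84, 192).
20% tone:
  R: 179 − 10.2 = 168.8 → 169
  G: 84 + 8.8 = 92.8 → 93
  B: 192 − 12.8 = 179.2 → 179
  → #A95DB3
80% shade:
  R: 179 − 143.2 = 35.8 → 36
  G: 84 + 0.8×(0−84) = 84 − 67.2 = 16.8 → 17
  B: 192 + 0.8×(0−192) = 192 − 153.6 = 38.4 → 38
  → #241126

#A95DB3, #241126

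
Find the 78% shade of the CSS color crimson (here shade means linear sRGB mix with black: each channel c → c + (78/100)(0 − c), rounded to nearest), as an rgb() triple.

rgb(48, 4, 13)

CSS crimson is rgb(220, 20, 60).
Per channel, c → c + 0.78(0 − c):
  R: 220 − 171.6 = 48.4 → 48
  G: 20 + 0.78×(0−20) = 20 − 15.6 = 4.4 → 4
  B: 60 + 0.78×(0−60) = 60 − 46.8 = 13.2 → 13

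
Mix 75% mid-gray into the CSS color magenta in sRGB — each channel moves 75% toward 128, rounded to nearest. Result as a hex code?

CSS magenta is rgb(255, 0, 255).
Per channel, c → c + 0.75(128 − c):
  R: 255 − 95.25 = 159.75 → 160
  G: 0 + 0.75×(128−0) = 0 + 96 = 96 → 96
  B: 255 + 0.75×(128−255) = 255 − 95.25 = 159.75 → 160
rgb(160, 96, 160) = #A060A0.

#A060A0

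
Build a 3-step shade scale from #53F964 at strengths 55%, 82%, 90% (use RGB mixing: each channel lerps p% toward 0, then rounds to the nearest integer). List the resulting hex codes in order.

#53F964 is rgb(83, 249, 100).
55%: (83 − 45.65 = 37.35→37, 249 − 136.95 = 112.05→112, 100 − 55 = 45→45) → #25702D
82%: (83 − 68.06 = 14.94→15, 249 − 204.18 = 44.82→45, 100 − 82 = 18→18) → #0F2D12
90%: (83 − 74.7 = 8.3→8, 249 − 224.1 = 24.9→25, 100 − 90 = 10→10) → #08190A

#25702D, #0F2D12, #08190A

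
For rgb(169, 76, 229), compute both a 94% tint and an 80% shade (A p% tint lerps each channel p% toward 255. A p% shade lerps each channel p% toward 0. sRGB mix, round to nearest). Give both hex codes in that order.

#faf4fd, #220f2e

94% tint:
  R: 169 + 0.94×(255−169) = 169 + 80.84 = 249.84 → 250
  G: 76 + 168.26 = 244.26 → 244
  B: 229 + 0.94×(255−229) = 229 + 24.44 = 253.44 → 253
  → #faf4fd
80% shade:
  R: 169 + 0.8×(0−169) = 169 − 135.2 = 33.8 → 34
  G: 76 − 60.8 = 15.2 → 15
  B: 229 − 183.2 = 45.8 → 46
  → #220f2e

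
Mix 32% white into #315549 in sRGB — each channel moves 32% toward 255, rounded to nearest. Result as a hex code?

#738b83

#315549 is rgb(49, 85, 73).
Lerp each channel 32% toward 255:
  R: 49 + 0.32×(255−49) = 49 + 65.92 = 114.92 → 115
  G: 85 + 0.32×(255−85) = 85 + 54.4 = 139.4 → 139
  B: 73 + 0.32×(255−73) = 73 + 58.24 = 131.24 → 131
rgb(115, 139, 131) = #738b83.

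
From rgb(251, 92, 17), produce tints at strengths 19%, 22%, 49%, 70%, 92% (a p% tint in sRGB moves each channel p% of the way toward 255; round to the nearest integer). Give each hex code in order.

19%: (251 + 0.76 = 251.76→252, 92 + 30.97 = 122.97→123, 17 + 45.22 = 62.22→62) → #FC7B3E
22%: (251 + 0.88 = 251.88→252, 92 + 35.86 = 127.86→128, 17 + 52.36 = 69.36→69) → #FC8045
49%: (251 + 1.96 = 252.96→253, 92 + 79.87 = 171.87→172, 17 + 116.62 = 133.62→134) → #FDAC86
70%: (251 + 2.8 = 253.8→254, 92 + 114.1 = 206.1→206, 17 + 166.6 = 183.6→184) → #FECEB8
92%: (251 + 3.68 = 254.68→255, 92 + 149.96 = 241.96→242, 17 + 218.96 = 235.96→236) → #FFF2EC

#FC7B3E, #FC8045, #FDAC86, #FECEB8, #FFF2EC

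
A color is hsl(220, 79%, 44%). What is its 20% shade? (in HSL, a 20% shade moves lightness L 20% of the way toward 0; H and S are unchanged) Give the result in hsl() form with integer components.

L moves 20% from 44 toward 0: 44 − 8.8 = 35.2 → 35.
H and S are unchanged.

hsl(220, 79%, 35%)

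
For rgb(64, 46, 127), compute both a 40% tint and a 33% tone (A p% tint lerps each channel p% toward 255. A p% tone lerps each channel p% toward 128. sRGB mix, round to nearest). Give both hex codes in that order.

#8c82b2, #55497f

40% tint:
  R: 64 + 0.4×(255−64) = 64 + 76.4 = 140.4 → 140
  G: 46 + 83.6 = 129.6 → 130
  B: 127 + 51.2 = 178.2 → 178
  → #8c82b2
33% tone:
  R: 64 + 21.12 = 85.12 → 85
  G: 46 + 27.06 = 73.06 → 73
  B: 127 + 0.33 = 127.33 → 127
  → #55497f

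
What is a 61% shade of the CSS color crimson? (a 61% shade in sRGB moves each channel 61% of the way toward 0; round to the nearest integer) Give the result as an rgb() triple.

CSS crimson is rgb(220, 20, 60).
Lerp each channel 61% toward 0:
  R: 220 + 0.61×(0−220) = 220 − 134.2 = 85.8 → 86
  G: 20 + 0.61×(0−20) = 20 − 12.2 = 7.8 → 8
  B: 60 − 36.6 = 23.4 → 23

rgb(86, 8, 23)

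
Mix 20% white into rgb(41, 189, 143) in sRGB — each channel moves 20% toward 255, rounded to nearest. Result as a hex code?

#54CAA5

Per channel, c → c + 0.2(255 − c):
  R: 41 + 0.2×(255−41) = 41 + 42.8 = 83.8 → 84
  G: 189 + 0.2×(255−189) = 189 + 13.2 = 202.2 → 202
  B: 143 + 22.4 = 165.4 → 165
rgb(84, 202, 165) = #54CAA5.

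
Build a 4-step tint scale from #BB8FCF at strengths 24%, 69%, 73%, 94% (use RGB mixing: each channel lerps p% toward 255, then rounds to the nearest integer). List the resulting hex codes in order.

#BB8FCF is rgb(187, 143, 207).
24%: (187 + 16.32 = 203.32→203, 143 + 26.88 = 169.88→170, 207 + 11.52 = 218.52→219) → #CBAADB
69%: (187 + 46.92 = 233.92→234, 143 + 77.28 = 220.28→220, 207 + 33.12 = 240.12→240) → #EADCF0
73%: (187 + 49.64 = 236.64→237, 143 + 81.76 = 224.76→225, 207 + 35.04 = 242.04→242) → #EDE1F2
94%: (187 + 63.92 = 250.92→251, 143 + 105.28 = 248.28→248, 207 + 45.12 = 252.12→252) → #FBF8FC

#CBAADB, #EADCF0, #EDE1F2, #FBF8FC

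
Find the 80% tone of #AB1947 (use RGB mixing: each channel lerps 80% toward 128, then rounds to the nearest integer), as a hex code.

#896B75

#AB1947 is rgb(171, 25, 71).
Lerp each channel 80% toward 128:
  R: 171 + 0.8×(128−171) = 171 − 34.4 = 136.6 → 137
  G: 25 + 82.4 = 107.4 → 107
  B: 71 + 0.8×(128−71) = 71 + 45.6 = 116.6 → 117
rgb(137, 107, 117) = #896B75.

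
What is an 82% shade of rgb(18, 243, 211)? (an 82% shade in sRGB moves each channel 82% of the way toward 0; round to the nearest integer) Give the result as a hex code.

An 82% shade moves each channel 82% toward 0:
  R: 18 − 14.76 = 3.24 → 3
  G: 243 − 199.26 = 43.74 → 44
  B: 211 − 173.02 = 37.98 → 38
rgb(3, 44, 38) = #032C26.

#032C26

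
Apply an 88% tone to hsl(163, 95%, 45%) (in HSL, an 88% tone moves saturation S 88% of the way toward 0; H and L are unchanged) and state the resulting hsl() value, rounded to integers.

hsl(163, 11%, 45%)

S moves 88% from 95 toward 0: 95 − 83.6 = 11.4 → 11.
H and L are unchanged.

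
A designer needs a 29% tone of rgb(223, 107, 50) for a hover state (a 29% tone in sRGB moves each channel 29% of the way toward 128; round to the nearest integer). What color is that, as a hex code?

Lerp each channel 29% toward 128:
  R: 223 + 0.29×(128−223) = 223 − 27.55 = 195.45 → 195
  G: 107 + 6.09 = 113.09 → 113
  B: 50 + 0.29×(128−50) = 50 + 22.62 = 72.62 → 73
rgb(195, 113, 73) = #C37149.

#C37149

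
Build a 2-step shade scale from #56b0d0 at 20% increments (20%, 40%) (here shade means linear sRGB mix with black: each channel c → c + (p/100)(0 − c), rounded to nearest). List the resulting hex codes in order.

#458da6, #346a7d

#56b0d0 is rgb(86, 176, 208).
20%: (86 − 17.2 = 68.8→69, 176 − 35.2 = 140.8→141, 208 − 41.6 = 166.4→166) → #458da6
40%: (86 − 34.4 = 51.6→52, 176 − 70.4 = 105.6→106, 208 − 83.2 = 124.8→125) → #346a7d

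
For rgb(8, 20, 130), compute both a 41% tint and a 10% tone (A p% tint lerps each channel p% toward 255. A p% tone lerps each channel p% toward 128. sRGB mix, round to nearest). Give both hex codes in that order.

#6D74B5, #141F82

41% tint:
  R: 8 + 0.41×(255−8) = 8 + 101.27 = 109.27 → 109
  G: 20 + 0.41×(255−20) = 20 + 96.35 = 116.35 → 116
  B: 130 + 0.41×(255−130) = 130 + 51.25 = 181.25 → 181
  → #6D74B5
10% tone:
  R: 8 + 0.1×(128−8) = 8 + 12 = 20 → 20
  G: 20 + 0.1×(128−20) = 20 + 10.8 = 30.8 → 31
  B: 130 + 0.1×(128−130) = 130 − 0.2 = 129.8 → 130
  → #141F82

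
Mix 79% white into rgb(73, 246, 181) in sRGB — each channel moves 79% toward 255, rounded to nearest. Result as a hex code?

A 79% tint moves each channel 79% toward 255:
  R: 73 + 0.79×(255−73) = 73 + 143.78 = 216.78 → 217
  G: 246 + 0.79×(255−246) = 246 + 7.11 = 253.11 → 253
  B: 181 + 0.79×(255−181) = 181 + 58.46 = 239.46 → 239
rgb(217, 253, 239) = #D9FDEF.

#D9FDEF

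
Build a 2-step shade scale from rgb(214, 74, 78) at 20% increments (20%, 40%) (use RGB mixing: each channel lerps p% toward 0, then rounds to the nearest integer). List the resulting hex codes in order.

20%: (214 − 42.8 = 171.2→171, 74 − 14.8 = 59.2→59, 78 − 15.6 = 62.4→62) → #AB3B3E
40%: (214 − 85.6 = 128.4→128, 74 − 29.6 = 44.4→44, 78 − 31.2 = 46.8→47) → #802C2F

#AB3B3E, #802C2F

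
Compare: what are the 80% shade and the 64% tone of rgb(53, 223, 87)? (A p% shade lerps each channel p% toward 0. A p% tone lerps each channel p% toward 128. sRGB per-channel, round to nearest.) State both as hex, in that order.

80% shade:
  R: 53 + 0.8×(0−53) = 53 − 42.4 = 10.6 → 11
  G: 223 + 0.8×(0−223) = 223 − 178.4 = 44.6 → 45
  B: 87 + 0.8×(0−87) = 87 − 69.6 = 17.4 → 17
  → #0B2D11
64% tone:
  R: 53 + 48 = 101 → 101
  G: 223 − 60.8 = 162.2 → 162
  B: 87 + 0.64×(128−87) = 87 + 26.24 = 113.24 → 113
  → #65A271

#0B2D11, #65A271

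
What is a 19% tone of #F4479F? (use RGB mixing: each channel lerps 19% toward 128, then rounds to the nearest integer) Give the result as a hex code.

#DE5299

#F4479F is rgb(244, 71, 159).
A 19% tone moves each channel 19% toward 128:
  R: 244 + 0.19×(128−244) = 244 − 22.04 = 221.96 → 222
  G: 71 + 10.83 = 81.83 → 82
  B: 159 + 0.19×(128−159) = 159 − 5.89 = 153.11 → 153
rgb(222, 82, 153) = #DE5299.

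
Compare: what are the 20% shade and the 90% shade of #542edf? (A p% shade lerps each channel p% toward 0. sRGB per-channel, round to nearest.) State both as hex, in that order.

#4325b2, #080516

#542edf is rgb(84, 46, 223).
20% shade:
  R: 84 + 0.2×(0−84) = 84 − 16.8 = 67.2 → 67
  G: 46 + 0.2×(0−46) = 46 − 9.2 = 36.8 → 37
  B: 223 + 0.2×(0−223) = 223 − 44.6 = 178.4 → 178
  → #4325b2
90% shade:
  R: 84 + 0.9×(0−84) = 84 − 75.6 = 8.4 → 8
  G: 46 − 41.4 = 4.6 → 5
  B: 223 + 0.9×(0−223) = 223 − 200.7 = 22.3 → 22
  → #080516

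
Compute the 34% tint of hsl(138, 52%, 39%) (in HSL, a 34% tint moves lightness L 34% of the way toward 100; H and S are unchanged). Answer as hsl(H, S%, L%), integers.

L moves 34% from 39 toward 100: 39 + 20.74 = 59.74 → 60.
H and S are unchanged.

hsl(138, 52%, 60%)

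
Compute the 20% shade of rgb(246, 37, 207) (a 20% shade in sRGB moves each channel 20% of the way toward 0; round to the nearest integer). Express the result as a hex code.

#C51EA6

Per channel, c → c + 0.2(0 − c):
  R: 246 − 49.2 = 196.8 → 197
  G: 37 + 0.2×(0−37) = 37 − 7.4 = 29.6 → 30
  B: 207 + 0.2×(0−207) = 207 − 41.4 = 165.6 → 166
rgb(197, 30, 166) = #C51EA6.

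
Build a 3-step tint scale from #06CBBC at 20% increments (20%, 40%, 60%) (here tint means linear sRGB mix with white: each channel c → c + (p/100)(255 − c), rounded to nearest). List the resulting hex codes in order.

#06CBBC is rgb(6, 203, 188).
20%: (6 + 49.8 = 55.8→56, 203 + 10.4 = 213.4→213, 188 + 13.4 = 201.4→201) → #38D5C9
40%: (6 + 99.6 = 105.6→106, 203 + 20.8 = 223.8→224, 188 + 26.8 = 214.8→215) → #6AE0D7
60%: (6 + 149.4 = 155.4→155, 203 + 31.2 = 234.2→234, 188 + 40.2 = 228.2→228) → #9BEAE4

#38D5C9, #6AE0D7, #9BEAE4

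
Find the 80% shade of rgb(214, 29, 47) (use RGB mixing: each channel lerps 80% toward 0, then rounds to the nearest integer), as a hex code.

Per channel, c → c + 0.8(0 − c):
  R: 214 − 171.2 = 42.8 → 43
  G: 29 − 23.2 = 5.8 → 6
  B: 47 − 37.6 = 9.4 → 9
rgb(43, 6, 9) = #2B0609.

#2B0609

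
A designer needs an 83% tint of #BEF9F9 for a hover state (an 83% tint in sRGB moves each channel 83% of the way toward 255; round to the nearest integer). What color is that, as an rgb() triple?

#BEF9F9 is rgb(190, 249, 249).
Lerp each channel 83% toward 255:
  R: 190 + 53.95 = 243.95 → 244
  G: 249 + 4.98 = 253.98 → 254
  B: 249 + 4.98 = 253.98 → 254

rgb(244, 254, 254)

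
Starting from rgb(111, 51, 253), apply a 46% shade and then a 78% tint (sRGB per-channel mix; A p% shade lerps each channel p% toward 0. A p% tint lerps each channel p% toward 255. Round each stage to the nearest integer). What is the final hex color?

Lerp each channel 46% toward 0:
  R: 111 + 0.46×(0−111) = 111 − 51.06 = 59.94 → 60
  G: 51 + 0.46×(0−51) = 51 − 23.46 = 27.54 → 28
  B: 253 + 0.46×(0−253) = 253 − 116.38 = 136.62 → 137
After the shade: rgb(60, 28, 137) = #3c1c89.
A 78% tint moves each channel 78% toward 255:
  R: 60 + 152.1 = 212.1 → 212
  G: 28 + 177.06 = 205.06 → 205
  B: 137 + 0.78×(255−137) = 137 + 92.04 = 229.04 → 229
rgb(212, 205, 229) = #d4cde5.

#d4cde5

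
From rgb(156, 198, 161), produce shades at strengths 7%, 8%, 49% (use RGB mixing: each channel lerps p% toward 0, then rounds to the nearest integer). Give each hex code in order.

#91B896, #90B694, #506552

7%: (156 − 10.92 = 145.08→145, 198 − 13.86 = 184.14→184, 161 − 11.27 = 149.73→150) → #91B896
8%: (156 − 12.48 = 143.52→144, 198 − 15.84 = 182.16→182, 161 − 12.88 = 148.12→148) → #90B694
49%: (156 − 76.44 = 79.56→80, 198 − 97.02 = 100.98→101, 161 − 78.89 = 82.11→82) → #506552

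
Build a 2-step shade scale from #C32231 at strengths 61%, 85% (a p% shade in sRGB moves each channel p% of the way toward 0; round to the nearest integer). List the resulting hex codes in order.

#C32231 is rgb(195, 34, 49).
61%: (195 − 118.95 = 76.05→76, 34 − 20.74 = 13.26→13, 49 − 29.89 = 19.11→19) → #4C0D13
85%: (195 − 165.75 = 29.25→29, 34 − 28.9 = 5.1→5, 49 − 41.65 = 7.35→7) → #1D0507

#4C0D13, #1D0507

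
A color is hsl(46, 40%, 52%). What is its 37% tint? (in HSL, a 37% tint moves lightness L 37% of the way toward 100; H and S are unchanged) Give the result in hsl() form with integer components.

hsl(46, 40%, 70%)

L moves 37% from 52 toward 100: 52 + 17.76 = 69.76 → 70.
H and S are unchanged.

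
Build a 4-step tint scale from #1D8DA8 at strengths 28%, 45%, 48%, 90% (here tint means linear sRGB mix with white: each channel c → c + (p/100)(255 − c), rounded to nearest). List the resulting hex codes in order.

#1D8DA8 is rgb(29, 141, 168).
28%: (29 + 63.28 = 92.28→92, 141 + 31.92 = 172.92→173, 168 + 24.36 = 192.36→192) → #5CADC0
45%: (29 + 101.7 = 130.7→131, 141 + 51.3 = 192.3→192, 168 + 39.15 = 207.15→207) → #83C0CF
48%: (29 + 108.48 = 137.48→137, 141 + 54.72 = 195.72→196, 168 + 41.76 = 209.76→210) → #89C4D2
90%: (29 + 203.4 = 232.4→232, 141 + 102.6 = 243.6→244, 168 + 78.3 = 246.3→246) → #E8F4F6

#5CADC0, #83C0CF, #89C4D2, #E8F4F6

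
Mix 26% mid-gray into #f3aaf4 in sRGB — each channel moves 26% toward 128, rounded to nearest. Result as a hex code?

#d59fd6

#f3aaf4 is rgb(243, 170, 244).
Lerp each channel 26% toward 128:
  R: 243 + 0.26×(128−243) = 243 − 29.9 = 213.1 → 213
  G: 170 + 0.26×(128−170) = 170 − 10.92 = 159.08 → 159
  B: 244 − 30.16 = 213.84 → 214
rgb(213, 159, 214) = #d59fd6.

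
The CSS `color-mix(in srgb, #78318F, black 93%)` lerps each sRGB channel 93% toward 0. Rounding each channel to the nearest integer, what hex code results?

#08030A

#78318F is rgb(120, 49, 143).
Per channel, c → c + 0.93(0 − c):
  R: 120 + 0.93×(0−120) = 120 − 111.6 = 8.4 → 8
  G: 49 + 0.93×(0−49) = 49 − 45.57 = 3.43 → 3
  B: 143 + 0.93×(0−143) = 143 − 132.99 = 10.01 → 10
rgb(8, 3, 10) = #08030A.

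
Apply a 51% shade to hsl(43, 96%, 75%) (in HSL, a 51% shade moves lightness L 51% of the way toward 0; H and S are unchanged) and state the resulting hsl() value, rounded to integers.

hsl(43, 96%, 37%)

L moves 51% from 75 toward 0: 75 − 38.25 = 36.75 → 37.
H and S are unchanged.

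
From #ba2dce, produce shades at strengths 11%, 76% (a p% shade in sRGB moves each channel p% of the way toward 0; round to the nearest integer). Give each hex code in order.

#a628b7, #2d0b31

#ba2dce is rgb(186, 45, 206).
11%: (186 − 20.46 = 165.54→166, 45 − 4.95 = 40.05→40, 206 − 22.66 = 183.34→183) → #a628b7
76%: (186 − 141.36 = 44.64→45, 45 − 34.2 = 10.8→11, 206 − 156.56 = 49.44→49) → #2d0b31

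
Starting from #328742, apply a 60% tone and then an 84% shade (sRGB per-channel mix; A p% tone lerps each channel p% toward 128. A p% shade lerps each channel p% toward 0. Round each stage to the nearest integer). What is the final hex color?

#328742 is rgb(50, 135, 66).
A 60% tone moves each channel 60% toward 128:
  R: 50 + 46.8 = 96.8 → 97
  G: 135 + 0.6×(128−135) = 135 − 4.2 = 130.8 → 131
  B: 66 + 0.6×(128−66) = 66 + 37.2 = 103.2 → 103
After the tone: rgb(97, 131, 103) = #618367.
Lerp each channel 84% toward 0:
  R: 97 + 0.84×(0−97) = 97 − 81.48 = 15.52 → 16
  G: 131 − 110.04 = 20.96 → 21
  B: 103 − 86.52 = 16.48 → 16
rgb(16, 21, 16) = #101510.

#101510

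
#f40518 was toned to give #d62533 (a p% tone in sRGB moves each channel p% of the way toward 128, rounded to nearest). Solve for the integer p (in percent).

26%

#f40518 is rgb(244, 5, 24); #d62533 is rgb(214, 37, 51).
On the G channel (widest range): 37 ≈ 5 + (p/100)(128 − 5), so p ≈ 100×(37 − 5)/(128 − 5) = 3200/123 = 26.02.
p = 26 reproduces all three channels after rounding.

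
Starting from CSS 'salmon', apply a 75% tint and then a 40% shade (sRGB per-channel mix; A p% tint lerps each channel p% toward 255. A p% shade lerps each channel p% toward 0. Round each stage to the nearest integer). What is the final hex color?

CSS salmon is rgb(250, 128, 114).
Lerp each channel 75% toward 255:
  R: 250 + 3.75 = 253.75 → 254
  G: 128 + 0.75×(255−128) = 128 + 95.25 = 223.25 → 223
  B: 114 + 0.75×(255−114) = 114 + 105.75 = 219.75 → 220
After the tint: rgb(254, 223, 220) = #FEDFDC.
A 40% shade moves each channel 40% toward 0:
  R: 254 + 0.4×(0−254) = 254 − 101.6 = 152.4 → 152
  G: 223 − 89.2 = 133.8 → 134
  B: 220 + 0.4×(0−220) = 220 − 88 = 132 → 132
rgb(152, 134, 132) = #988684.

#988684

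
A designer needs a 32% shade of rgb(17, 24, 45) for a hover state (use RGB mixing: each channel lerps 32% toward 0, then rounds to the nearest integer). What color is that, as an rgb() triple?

rgb(12, 16, 31)

Lerp each channel 32% toward 0:
  R: 17 + 0.32×(0−17) = 17 − 5.44 = 11.56 → 12
  G: 24 + 0.32×(0−24) = 24 − 7.68 = 16.32 → 16
  B: 45 − 14.4 = 30.6 → 31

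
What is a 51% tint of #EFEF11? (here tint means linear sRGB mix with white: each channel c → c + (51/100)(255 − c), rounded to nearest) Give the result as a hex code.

#F7F78A

#EFEF11 is rgb(239, 239, 17).
A 51% tint moves each channel 51% toward 255:
  R: 239 + 0.51×(255−239) = 239 + 8.16 = 247.16 → 247
  G: 239 + 0.51×(255−239) = 239 + 8.16 = 247.16 → 247
  B: 17 + 0.51×(255−17) = 17 + 121.38 = 138.38 → 138
rgb(247, 247, 138) = #F7F78A.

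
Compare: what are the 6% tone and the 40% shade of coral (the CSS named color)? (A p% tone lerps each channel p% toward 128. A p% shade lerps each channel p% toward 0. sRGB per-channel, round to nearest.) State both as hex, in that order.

#F77F53, #994C30

CSS coral is rgb(255, 127, 80).
6% tone:
  R: 255 + 0.06×(128−255) = 255 − 7.62 = 247.38 → 247
  G: 127 + 0.06×(128−127) = 127 + 0.06 = 127.06 → 127
  B: 80 + 0.06×(128−80) = 80 + 2.88 = 82.88 → 83
  → #F77F53
40% shade:
  R: 255 + 0.4×(0−255) = 255 − 102 = 153 → 153
  G: 127 + 0.4×(0−127) = 127 − 50.8 = 76.2 → 76
  B: 80 + 0.4×(0−80) = 80 − 32 = 48 → 48
  → #994C30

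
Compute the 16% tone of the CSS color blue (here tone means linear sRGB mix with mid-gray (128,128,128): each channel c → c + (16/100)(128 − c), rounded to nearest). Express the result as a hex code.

#1414EB

CSS blue is rgb(0, 0, 255).
A 16% tone moves each channel 16% toward 128:
  R: 0 + 0.16×(128−0) = 0 + 20.48 = 20.48 → 20
  G: 0 + 20.48 = 20.48 → 20
  B: 255 − 20.32 = 234.68 → 235
rgb(20, 20, 235) = #1414EB.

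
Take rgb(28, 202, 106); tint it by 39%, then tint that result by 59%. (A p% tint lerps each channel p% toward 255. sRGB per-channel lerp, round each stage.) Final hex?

Per channel, c → c + 0.39(255 − c):
  R: 28 + 88.53 = 116.53 → 117
  G: 202 + 20.67 = 222.67 → 223
  B: 106 + 0.39×(255−106) = 106 + 58.11 = 164.11 → 164
After the tint: rgb(117, 223, 164) = #75DFA4.
Per channel, c → c + 0.59(255 − c):
  R: 117 + 81.42 = 198.42 → 198
  G: 223 + 18.88 = 241.88 → 242
  B: 164 + 0.59×(255−164) = 164 + 53.69 = 217.69 → 218
rgb(198, 242, 218) = #C6F2DA.

#C6F2DA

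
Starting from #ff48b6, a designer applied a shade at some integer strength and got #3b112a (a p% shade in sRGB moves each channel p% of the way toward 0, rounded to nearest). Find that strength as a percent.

#ff48b6 is rgb(255, 72, 182); #3b112a is rgb(59, 17, 42).
On the R channel (widest range): 59 ≈ 255 + (p/100)(0 − 255), so p ≈ 100×(59 − 255)/(0 − 255) = -19600/-255 = 76.86.
p = 77 reproduces all three channels after rounding.

77%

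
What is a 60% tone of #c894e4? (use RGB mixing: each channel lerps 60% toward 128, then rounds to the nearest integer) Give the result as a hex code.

#9d88a8

#c894e4 is rgb(200, 148, 228).
A 60% tone moves each channel 60% toward 128:
  R: 200 + 0.6×(128−200) = 200 − 43.2 = 156.8 → 157
  G: 148 − 12 = 136 → 136
  B: 228 + 0.6×(128−228) = 228 − 60 = 168 → 168
rgb(157, 136, 168) = #9d88a8.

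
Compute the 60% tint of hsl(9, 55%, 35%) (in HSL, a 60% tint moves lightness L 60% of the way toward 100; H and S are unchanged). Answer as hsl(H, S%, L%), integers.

L moves 60% from 35 toward 100: 35 + 39 = 74 → 74.
H and S are unchanged.

hsl(9, 55%, 74%)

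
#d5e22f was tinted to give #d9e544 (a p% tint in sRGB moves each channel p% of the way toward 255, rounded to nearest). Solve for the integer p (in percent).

#d5e22f is rgb(213, 226, 47); #d9e544 is rgb(217, 229, 68).
On the B channel (widest range): 68 ≈ 47 + (p/100)(255 − 47), so p ≈ 100×(68 − 47)/(255 − 47) = 2100/208 = 10.10.
p = 10 reproduces all three channels after rounding.

10%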